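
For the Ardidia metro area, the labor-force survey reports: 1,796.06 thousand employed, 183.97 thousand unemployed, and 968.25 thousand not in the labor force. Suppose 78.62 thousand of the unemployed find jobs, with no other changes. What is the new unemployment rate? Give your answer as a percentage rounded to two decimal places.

New unemployment rate ≈ 5.32%.

Initially, labor force = 1,796.06 + 183.97 = 1,980.03 thousand, so u = 183.97/1,980.03 = 9.29%.
After the change, unemployed falls and employed rises by 78.62; labor force unchanged → E = 1,874.68, U = 105.35, labor force = 1,980.03 thousand.
New unemployment rate = 105.35 / 1,980.03 = 5.32%.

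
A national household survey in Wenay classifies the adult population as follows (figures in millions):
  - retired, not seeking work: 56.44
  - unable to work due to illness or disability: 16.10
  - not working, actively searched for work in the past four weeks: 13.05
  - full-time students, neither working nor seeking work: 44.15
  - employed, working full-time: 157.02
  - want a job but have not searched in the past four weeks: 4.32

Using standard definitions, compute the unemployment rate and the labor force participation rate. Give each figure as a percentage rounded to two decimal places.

Employed = 157.02 million.
Unemployed = 13.05 million.
Labor force = 157.02 + 13.05 = 170.07 million.
Not in labor force = 56.44 + 16.10 + 44.15 + 4.32 = 121.01 million (those not working and not actively searching are outside the labor force — including those who want a job but have given up searching).
Civilian working-age population = 170.07 + 121.01 = 291.08 million.
Unemployment rate = 13.05 / 170.07 = 7.67%.
Labor force participation rate = 170.07 / 291.08 = 58.43%.

Unemployment rate ≈ 7.67%; labor force participation rate ≈ 58.43%.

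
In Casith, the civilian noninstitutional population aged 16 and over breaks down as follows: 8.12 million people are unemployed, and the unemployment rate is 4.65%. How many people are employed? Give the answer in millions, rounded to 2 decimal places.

Labor force = U / u = 8.12 / 0.0465 ≈ 174.62 million.
Employed = labor force − unemployed = 174.62 − 8.12 = 166.50 million.

About 166.50 million are employed.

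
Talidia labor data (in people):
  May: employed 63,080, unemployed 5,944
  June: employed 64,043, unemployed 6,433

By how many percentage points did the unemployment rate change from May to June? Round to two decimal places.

May: labor force = 63,080 + 5,944 = 69,024; u = 5,944/69,024 = 8.61%.
June: labor force = 64,043 + 6,433 = 70,476; u = 6,433/70,476 = 9.13%.
Change = 9.13% − 8.61% = +0.52 pp.

The unemployment rate changed by +0.52 percentage points.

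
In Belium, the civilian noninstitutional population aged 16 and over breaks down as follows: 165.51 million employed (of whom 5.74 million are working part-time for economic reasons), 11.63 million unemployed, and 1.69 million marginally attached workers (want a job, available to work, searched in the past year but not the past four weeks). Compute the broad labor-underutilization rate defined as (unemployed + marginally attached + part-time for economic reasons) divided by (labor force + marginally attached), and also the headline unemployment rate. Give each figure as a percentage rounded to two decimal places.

Broad underutilization rate ≈ 10.66%; headline unemployment rate ≈ 6.57%.

Labor force = 165.51 + 11.63 = 177.14 million.
Numerator = 11.63 + 1.69 + 5.74 = 19.06 million.
Denominator = 177.14 + 1.69 = 178.83 million.
Broad rate = 19.06 / 178.83 = 10.66%.
Headline unemployment rate = 11.63 / 177.14 = 6.57%.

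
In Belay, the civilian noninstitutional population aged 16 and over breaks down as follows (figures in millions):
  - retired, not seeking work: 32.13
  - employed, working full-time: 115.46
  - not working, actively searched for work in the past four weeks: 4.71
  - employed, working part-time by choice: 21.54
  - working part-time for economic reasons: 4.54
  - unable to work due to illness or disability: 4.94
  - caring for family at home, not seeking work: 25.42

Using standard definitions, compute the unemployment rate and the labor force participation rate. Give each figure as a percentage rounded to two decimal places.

Unemployment rate ≈ 3.22%; labor force participation rate ≈ 70.06%.

Employed = 115.46 + 21.54 + 4.54 = 141.54 million (anyone who worked, including part-time for economic reasons, counts as employed).
Unemployed = 4.71 million.
Labor force = 141.54 + 4.71 = 146.25 million.
Not in labor force = 32.13 + 4.94 + 25.42 = 62.49 million (those not working and not actively searching are outside the labor force).
Civilian working-age population = 146.25 + 62.49 = 208.74 million.
Unemployment rate = 4.71 / 146.25 = 3.22%.
Labor force participation rate = 146.25 / 208.74 = 70.06%.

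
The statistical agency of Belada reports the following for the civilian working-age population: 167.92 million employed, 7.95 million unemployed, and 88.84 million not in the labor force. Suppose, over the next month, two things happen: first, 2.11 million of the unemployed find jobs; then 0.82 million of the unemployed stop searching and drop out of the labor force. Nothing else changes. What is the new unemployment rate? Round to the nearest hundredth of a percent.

New unemployment rate ≈ 2.87%.

Initially, labor force = 167.92 + 7.95 = 175.87 million, so u = 7.95/175.87 = 4.52%.
After the first change, unemployed falls and employed rises by 2.11; labor force unchanged → E = 170.03, U = 5.84, labor force = 175.87 million.
After the second change, unemployed and labor force both fall by 0.82 → E = 170.03, U = 5.02, labor force = 175.05 million.
New unemployment rate = 5.02 / 175.05 = 2.87%.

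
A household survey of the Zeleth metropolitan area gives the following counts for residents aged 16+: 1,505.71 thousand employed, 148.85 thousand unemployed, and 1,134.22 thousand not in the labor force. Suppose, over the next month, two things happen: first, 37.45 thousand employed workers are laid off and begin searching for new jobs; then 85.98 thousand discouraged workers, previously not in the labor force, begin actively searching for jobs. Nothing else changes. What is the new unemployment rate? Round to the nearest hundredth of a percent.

New unemployment rate ≈ 15.64%.

Initially, labor force = 1,505.71 + 148.85 = 1,654.56 thousand, so u = 148.85/1,654.56 = 9.00%.
After the first change, employed falls and unemployed rises by 37.45; labor force unchanged → E = 1,468.26, U = 186.30, labor force = 1,654.56 thousand.
After the second change, unemployed and labor force both rise by 85.98 → E = 1,468.26, U = 272.28, labor force = 1,740.54 thousand.
New unemployment rate = 272.28 / 1,740.54 = 15.64%.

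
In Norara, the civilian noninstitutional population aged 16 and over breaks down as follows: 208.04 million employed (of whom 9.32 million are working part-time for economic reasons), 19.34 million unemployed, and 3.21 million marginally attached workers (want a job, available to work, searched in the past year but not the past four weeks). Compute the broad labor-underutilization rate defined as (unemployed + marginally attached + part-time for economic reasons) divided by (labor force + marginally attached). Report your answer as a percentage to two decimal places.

Labor force = 208.04 + 19.34 = 227.38 million.
Numerator = 19.34 + 3.21 + 9.32 = 31.87 million.
Denominator = 227.38 + 3.21 = 230.59 million.
Broad rate = 31.87 / 230.59 = 13.82%.

Broad underutilization rate ≈ 13.82%.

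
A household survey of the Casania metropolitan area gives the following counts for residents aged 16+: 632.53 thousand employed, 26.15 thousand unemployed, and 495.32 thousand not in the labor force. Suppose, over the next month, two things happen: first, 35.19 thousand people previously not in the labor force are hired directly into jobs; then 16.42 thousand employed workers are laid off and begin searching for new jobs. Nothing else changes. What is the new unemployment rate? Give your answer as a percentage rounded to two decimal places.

Initially, labor force = 632.53 + 26.15 = 658.68 thousand, so u = 26.15/658.68 = 3.97%.
After the first change, employed and labor force both rise by 35.19; unemployed unchanged → E = 667.72, U = 26.15, labor force = 693.87 thousand.
After the second change, employed falls and unemployed rises by 16.42; labor force unchanged → E = 651.30, U = 42.57, labor force = 693.87 thousand.
New unemployment rate = 42.57 / 693.87 = 6.14%.

New unemployment rate ≈ 6.14%.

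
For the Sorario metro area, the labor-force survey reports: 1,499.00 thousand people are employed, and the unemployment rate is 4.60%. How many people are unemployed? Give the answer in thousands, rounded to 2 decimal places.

Let U be the number unemployed. The labor force is E + U, and U/(E+U) = 0.0460.
So U = 0.0460 × 1,499.00 / (1 − 0.0460) = 68.9540 / 0.9540 ≈ 72.28 thousand.

About 72.28 thousand are unemployed.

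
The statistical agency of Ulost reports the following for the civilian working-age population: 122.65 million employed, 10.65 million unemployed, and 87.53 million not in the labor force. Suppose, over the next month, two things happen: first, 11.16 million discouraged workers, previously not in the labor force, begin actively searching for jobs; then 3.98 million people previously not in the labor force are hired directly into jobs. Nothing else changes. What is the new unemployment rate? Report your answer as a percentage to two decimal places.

New unemployment rate ≈ 14.69%.

Initially, labor force = 122.65 + 10.65 = 133.30 million, so u = 10.65/133.30 = 7.99%.
After the first change, unemployed and labor force both rise by 11.16 → E = 122.65, U = 21.81, labor force = 144.46 million.
After the second change, employed and labor force both rise by 3.98; unemployed unchanged → E = 126.63, U = 21.81, labor force = 148.44 million.
New unemployment rate = 21.81 / 148.44 = 14.69%.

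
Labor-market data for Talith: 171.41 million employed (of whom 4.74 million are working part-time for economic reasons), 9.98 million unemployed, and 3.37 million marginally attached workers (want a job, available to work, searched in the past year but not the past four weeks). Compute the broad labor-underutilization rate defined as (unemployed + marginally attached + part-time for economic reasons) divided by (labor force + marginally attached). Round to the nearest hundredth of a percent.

Labor force = 171.41 + 9.98 = 181.39 million.
Numerator = 9.98 + 3.37 + 4.74 = 18.09 million.
Denominator = 181.39 + 3.37 = 184.76 million.
Broad rate = 18.09 / 184.76 = 9.79%.

Broad underutilization rate ≈ 9.79%.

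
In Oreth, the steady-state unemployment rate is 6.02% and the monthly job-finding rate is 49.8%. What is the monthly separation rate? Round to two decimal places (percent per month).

Separation rate ≈ 3.19% per month.

From u* = s/(s+f): s = u·f/(1−u).
s = 0.0602 × 49.8 / (1 − 0.0602) = 2.9980 / 0.9398 ≈ 3.19% per month.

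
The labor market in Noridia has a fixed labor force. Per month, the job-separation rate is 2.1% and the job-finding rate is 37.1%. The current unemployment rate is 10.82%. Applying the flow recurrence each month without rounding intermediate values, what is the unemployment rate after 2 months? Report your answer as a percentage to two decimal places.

Unemployment rate after two months ≈ 7.38%.

With a fixed labor force, u_{t+1} = u_t + s·(1−u_t) − f·u_t = u_t·(1−s−f) + s.
Here 1−s−f = 0.608 and s = 0.021.
u_1 = 0.108200 × 0.608 + 0.021 = 0.086786.
u_2 = 0.086786 × 0.608 + 0.021 = 0.073766.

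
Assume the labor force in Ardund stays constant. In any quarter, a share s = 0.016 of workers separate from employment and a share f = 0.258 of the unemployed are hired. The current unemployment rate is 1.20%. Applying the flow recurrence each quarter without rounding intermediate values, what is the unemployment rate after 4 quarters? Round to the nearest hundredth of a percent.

Unemployment rate after four quarters ≈ 4.55%.

With a fixed labor force, u_{t+1} = u_t + s·(1−u_t) − f·u_t = u_t·(1−s−f) + s.
Here 1−s−f = 0.726 and s = 0.016.
u_1 = 0.012000 × 0.726 + 0.016 = 0.024712.
u_2 = 0.024712 × 0.726 + 0.016 = 0.033941.
u_3 = 0.033941 × 0.726 + 0.016 = 0.040641.
u_4 = 0.040641 × 0.726 + 0.016 = 0.045505.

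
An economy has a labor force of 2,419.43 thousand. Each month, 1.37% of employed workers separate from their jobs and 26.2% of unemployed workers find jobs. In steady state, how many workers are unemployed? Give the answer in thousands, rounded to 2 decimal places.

Steady-state unemployment rate u* = s/(s+f) = 1.37/(1.37+26.2) = 0.049692.
Unemployed = u* × labor force = 0.049692 × 2,419.43 ≈ 120.23 thousand.

About 120.23 thousand are unemployed in steady state.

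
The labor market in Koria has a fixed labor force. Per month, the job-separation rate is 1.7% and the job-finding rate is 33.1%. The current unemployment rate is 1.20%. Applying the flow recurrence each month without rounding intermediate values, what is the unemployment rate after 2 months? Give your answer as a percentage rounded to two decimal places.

With a fixed labor force, u_{t+1} = u_t + s·(1−u_t) − f·u_t = u_t·(1−s−f) + s.
Here 1−s−f = 0.652 and s = 0.017.
u_1 = 0.012000 × 0.652 + 0.017 = 0.024824.
u_2 = 0.024824 × 0.652 + 0.017 = 0.033185.

Unemployment rate after two months ≈ 3.32%.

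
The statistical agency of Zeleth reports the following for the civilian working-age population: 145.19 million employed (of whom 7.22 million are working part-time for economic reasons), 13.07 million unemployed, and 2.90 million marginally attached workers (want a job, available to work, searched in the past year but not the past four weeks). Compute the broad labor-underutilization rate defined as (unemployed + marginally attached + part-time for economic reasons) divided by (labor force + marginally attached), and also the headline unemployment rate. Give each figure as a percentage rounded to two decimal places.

Labor force = 145.19 + 13.07 = 158.26 million.
Numerator = 13.07 + 2.90 + 7.22 = 23.19 million.
Denominator = 158.26 + 2.90 = 161.16 million.
Broad rate = 23.19 / 161.16 = 14.39%.
Headline unemployment rate = 13.07 / 158.26 = 8.26%.

Broad underutilization rate ≈ 14.39%; headline unemployment rate ≈ 8.26%.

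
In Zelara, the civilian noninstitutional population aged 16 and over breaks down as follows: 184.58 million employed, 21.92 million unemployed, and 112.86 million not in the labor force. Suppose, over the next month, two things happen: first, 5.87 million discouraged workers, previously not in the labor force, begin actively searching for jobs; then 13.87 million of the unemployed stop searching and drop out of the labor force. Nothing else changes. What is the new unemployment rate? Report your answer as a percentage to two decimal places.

New unemployment rate ≈ 7.01%.

Initially, labor force = 184.58 + 21.92 = 206.50 million, so u = 21.92/206.50 = 10.62%.
After the first change, unemployed and labor force both rise by 5.87 → E = 184.58, U = 27.79, labor force = 212.37 million.
After the second change, unemployed and labor force both fall by 13.87 → E = 184.58, U = 13.92, labor force = 198.50 million.
New unemployment rate = 13.92 / 198.50 = 7.01%.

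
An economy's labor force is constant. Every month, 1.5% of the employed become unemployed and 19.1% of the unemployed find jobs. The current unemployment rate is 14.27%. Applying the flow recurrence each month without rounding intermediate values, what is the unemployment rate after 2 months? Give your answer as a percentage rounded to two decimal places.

With a fixed labor force, u_{t+1} = u_t + s·(1−u_t) − f·u_t = u_t·(1−s−f) + s.
Here 1−s−f = 0.794 and s = 0.015.
u_1 = 0.142700 × 0.794 + 0.015 = 0.128304.
u_2 = 0.128304 × 0.794 + 0.015 = 0.116873.

Unemployment rate after two months ≈ 11.69%.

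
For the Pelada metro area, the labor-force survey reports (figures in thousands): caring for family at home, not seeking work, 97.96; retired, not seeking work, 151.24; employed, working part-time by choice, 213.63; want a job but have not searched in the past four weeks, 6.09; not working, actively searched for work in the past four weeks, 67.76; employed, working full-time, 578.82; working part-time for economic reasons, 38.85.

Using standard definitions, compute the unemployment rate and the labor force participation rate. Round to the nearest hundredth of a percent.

Employed = 213.63 + 578.82 + 38.85 = 831.30 thousand (anyone who worked, including part-time for economic reasons, counts as employed).
Unemployed = 67.76 thousand.
Labor force = 831.30 + 67.76 = 899.06 thousand.
Not in labor force = 97.96 + 151.24 + 6.09 = 255.29 thousand (those not working and not actively searching are outside the labor force — including those who want a job but have given up searching).
Civilian working-age population = 899.06 + 255.29 = 1,154.35 thousand.
Unemployment rate = 67.76 / 899.06 = 7.54%.
Labor force participation rate = 899.06 / 1,154.35 = 77.88%.

Unemployment rate ≈ 7.54%; labor force participation rate ≈ 77.88%.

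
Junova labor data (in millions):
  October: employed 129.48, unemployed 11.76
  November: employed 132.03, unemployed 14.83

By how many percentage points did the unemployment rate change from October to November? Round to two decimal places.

The unemployment rate changed by +1.77 percentage points.

October: labor force = 129.48 + 11.76 = 141.24; u = 11.76/141.24 = 8.33%.
November: labor force = 132.03 + 14.83 = 146.86; u = 14.83/146.86 = 10.10%.
Change = 10.10% − 8.33% = +1.77 pp.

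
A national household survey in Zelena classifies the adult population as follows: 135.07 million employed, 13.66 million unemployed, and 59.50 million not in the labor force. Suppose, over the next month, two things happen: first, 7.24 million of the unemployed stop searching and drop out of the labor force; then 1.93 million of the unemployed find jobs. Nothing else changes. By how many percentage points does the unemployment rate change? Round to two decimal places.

The unemployment rate changes by −6.01 percentage points.

Initially, labor force = 135.07 + 13.66 = 148.73 million, so u = 13.66/148.73 = 9.18%.
After the first change, unemployed and labor force both fall by 7.24 → E = 135.07, U = 6.42, labor force = 141.49 million.
After the second change, unemployed falls and employed rises by 1.93; labor force unchanged → E = 137.00, U = 4.49, labor force = 141.49 million.
New unemployment rate = 4.49 / 141.49 = 3.17%.
Change = 3.17% − 9.18% = −6.01 percentage points.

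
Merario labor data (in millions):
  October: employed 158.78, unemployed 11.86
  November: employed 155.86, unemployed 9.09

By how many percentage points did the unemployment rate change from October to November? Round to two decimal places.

The unemployment rate changed by −1.44 percentage points.

October: labor force = 158.78 + 11.86 = 170.64; u = 11.86/170.64 = 6.95%.
November: labor force = 155.86 + 9.09 = 164.95; u = 9.09/164.95 = 5.51%.
Change = 5.51% − 6.95% = −1.44 pp.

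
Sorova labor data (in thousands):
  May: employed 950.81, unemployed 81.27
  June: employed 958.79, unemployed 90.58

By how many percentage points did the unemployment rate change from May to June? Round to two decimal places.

The unemployment rate changed by +0.76 percentage points.

May: labor force = 950.81 + 81.27 = 1,032.08; u = 81.27/1,032.08 = 7.87%.
June: labor force = 958.79 + 90.58 = 1,049.37; u = 90.58/1,049.37 = 8.63%.
Change = 8.63% − 7.87% = +0.76 pp.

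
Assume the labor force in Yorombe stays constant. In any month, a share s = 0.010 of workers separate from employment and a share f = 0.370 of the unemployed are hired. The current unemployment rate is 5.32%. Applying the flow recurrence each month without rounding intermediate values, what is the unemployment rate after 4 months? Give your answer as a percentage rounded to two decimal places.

With a fixed labor force, u_{t+1} = u_t + s·(1−u_t) − f·u_t = u_t·(1−s−f) + s.
Here 1−s−f = 0.620 and s = 0.010.
u_1 = 0.053200 × 0.620 + 0.010 = 0.042984.
u_2 = 0.042984 × 0.620 + 0.010 = 0.036650.
u_3 = 0.036650 × 0.620 + 0.010 = 0.032723.
u_4 = 0.032723 × 0.620 + 0.010 = 0.030288.

Unemployment rate after four months ≈ 3.03%.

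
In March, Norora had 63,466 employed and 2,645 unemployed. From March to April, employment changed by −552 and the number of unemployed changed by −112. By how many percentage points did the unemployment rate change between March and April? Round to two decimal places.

March: labor force = 63,466 + 2,645 = 66,111; u = 2,645/66,111 = 4.00%.
April: labor force = 62,914 + 2,533 = 65,447; u = 2,533/65,447 = 3.87%.
Change = 3.87% − 4.00% = −0.13 pp.

The unemployment rate changed by −0.13 percentage points.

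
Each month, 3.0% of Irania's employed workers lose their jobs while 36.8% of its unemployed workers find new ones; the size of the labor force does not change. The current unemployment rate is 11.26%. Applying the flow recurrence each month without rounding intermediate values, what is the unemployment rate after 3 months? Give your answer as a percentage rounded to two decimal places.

Unemployment rate after three months ≈ 8.35%.

With a fixed labor force, u_{t+1} = u_t + s·(1−u_t) − f·u_t = u_t·(1−s−f) + s.
Here 1−s−f = 0.602 and s = 0.030.
u_1 = 0.112600 × 0.602 + 0.030 = 0.097785.
u_2 = 0.097785 × 0.602 + 0.030 = 0.088867.
u_3 = 0.088867 × 0.602 + 0.030 = 0.083498.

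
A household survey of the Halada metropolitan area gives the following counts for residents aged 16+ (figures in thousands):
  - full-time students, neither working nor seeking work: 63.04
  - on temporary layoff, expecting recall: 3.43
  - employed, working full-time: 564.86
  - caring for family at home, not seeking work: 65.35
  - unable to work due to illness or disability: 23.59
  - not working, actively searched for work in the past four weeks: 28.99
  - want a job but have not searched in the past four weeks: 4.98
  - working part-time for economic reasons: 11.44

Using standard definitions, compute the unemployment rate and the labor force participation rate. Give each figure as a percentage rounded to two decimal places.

Unemployment rate ≈ 5.33%; labor force participation rate ≈ 79.50%.

Employed = 564.86 + 11.44 = 576.30 thousand (anyone who worked, including part-time for economic reasons, counts as employed).
Unemployed = 3.43 + 28.99 = 32.42 thousand (jobless and actively searching, or on temporary layoff).
Labor force = 576.30 + 32.42 = 608.72 thousand.
Not in labor force = 63.04 + 65.35 + 23.59 + 4.98 = 156.96 thousand (those not working and not actively searching are outside the labor force — including those who want a job but have given up searching).
Civilian working-age population = 608.72 + 156.96 = 765.68 thousand.
Unemployment rate = 32.42 / 608.72 = 5.33%.
Labor force participation rate = 608.72 / 765.68 = 79.50%.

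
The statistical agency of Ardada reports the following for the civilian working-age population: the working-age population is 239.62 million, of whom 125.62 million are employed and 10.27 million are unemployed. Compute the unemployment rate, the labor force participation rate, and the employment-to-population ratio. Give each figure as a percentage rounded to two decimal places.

Unemployment rate ≈ 7.56%; labor force participation rate ≈ 56.71%; employment-population ratio ≈ 52.42%.

Labor force = employed + unemployed = 125.62 + 10.27 = 135.89 million.
Unemployment rate = 10.27 / 135.89 = 7.56%.
Labor force participation rate = 135.89 / 239.62 = 56.71%.
Employment-population ratio = 125.62 / 239.62 = 52.42%.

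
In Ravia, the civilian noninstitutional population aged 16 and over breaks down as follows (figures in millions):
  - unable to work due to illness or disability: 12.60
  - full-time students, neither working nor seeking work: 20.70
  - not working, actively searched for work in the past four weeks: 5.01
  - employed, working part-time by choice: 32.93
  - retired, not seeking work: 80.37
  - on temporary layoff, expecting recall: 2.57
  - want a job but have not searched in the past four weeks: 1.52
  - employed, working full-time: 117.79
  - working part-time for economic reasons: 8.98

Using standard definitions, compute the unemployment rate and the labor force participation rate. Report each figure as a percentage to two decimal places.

Employed = 32.93 + 117.79 + 8.98 = 159.70 million (anyone who worked, including part-time for economic reasons, counts as employed).
Unemployed = 5.01 + 2.57 = 7.58 million (jobless and actively searching, or on temporary layoff).
Labor force = 159.70 + 7.58 = 167.28 million.
Not in labor force = 12.60 + 20.70 + 80.37 + 1.52 = 115.19 million (those not working and not actively searching are outside the labor force — including those who want a job but have given up searching).
Civilian working-age population = 167.28 + 115.19 = 282.47 million.
Unemployment rate = 7.58 / 167.28 = 4.53%.
Labor force participation rate = 167.28 / 282.47 = 59.22%.

Unemployment rate ≈ 4.53%; labor force participation rate ≈ 59.22%.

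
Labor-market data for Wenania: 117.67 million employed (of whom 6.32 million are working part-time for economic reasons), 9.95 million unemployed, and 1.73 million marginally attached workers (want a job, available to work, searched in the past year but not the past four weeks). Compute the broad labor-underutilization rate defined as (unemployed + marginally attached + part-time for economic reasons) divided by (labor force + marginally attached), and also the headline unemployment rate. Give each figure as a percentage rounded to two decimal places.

Broad underutilization rate ≈ 13.92%; headline unemployment rate ≈ 7.80%.

Labor force = 117.67 + 9.95 = 127.62 million.
Numerator = 9.95 + 1.73 + 6.32 = 18.00 million.
Denominator = 127.62 + 1.73 = 129.35 million.
Broad rate = 18.00 / 129.35 = 13.92%.
Headline unemployment rate = 9.95 / 127.62 = 7.80%.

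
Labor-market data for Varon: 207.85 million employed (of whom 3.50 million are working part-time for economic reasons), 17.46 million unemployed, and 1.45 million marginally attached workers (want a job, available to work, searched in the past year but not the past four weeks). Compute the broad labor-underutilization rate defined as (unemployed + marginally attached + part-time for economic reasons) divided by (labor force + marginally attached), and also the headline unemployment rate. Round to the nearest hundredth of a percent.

Labor force = 207.85 + 17.46 = 225.31 million.
Numerator = 17.46 + 1.45 + 3.50 = 22.41 million.
Denominator = 225.31 + 1.45 = 226.76 million.
Broad rate = 22.41 / 226.76 = 9.88%.
Headline unemployment rate = 17.46 / 225.31 = 7.75%.

Broad underutilization rate ≈ 9.88%; headline unemployment rate ≈ 7.75%.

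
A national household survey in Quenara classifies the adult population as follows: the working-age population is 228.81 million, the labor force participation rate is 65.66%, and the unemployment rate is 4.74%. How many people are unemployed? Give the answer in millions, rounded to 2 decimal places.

About 7.12 million are unemployed.

Labor force = 0.6566 × 228.81 = 150.24 million.
Unemployed = 0.0474 × 150.24 ≈ 7.12 million.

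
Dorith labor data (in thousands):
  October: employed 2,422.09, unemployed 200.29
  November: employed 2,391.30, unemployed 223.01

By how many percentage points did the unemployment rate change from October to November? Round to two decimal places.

The unemployment rate changed by +0.89 percentage points.

October: labor force = 2,422.09 + 200.29 = 2,622.38; u = 200.29/2,622.38 = 7.64%.
November: labor force = 2,391.30 + 223.01 = 2,614.31; u = 223.01/2,614.31 = 8.53%.
Change = 8.53% − 7.64% = +0.89 pp.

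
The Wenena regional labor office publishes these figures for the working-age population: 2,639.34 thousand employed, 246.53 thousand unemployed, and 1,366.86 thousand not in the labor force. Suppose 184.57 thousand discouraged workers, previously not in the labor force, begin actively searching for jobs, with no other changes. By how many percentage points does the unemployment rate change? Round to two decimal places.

Initially, labor force = 2,639.34 + 246.53 = 2,885.87 thousand, so u = 246.53/2,885.87 = 8.54%.
After the change, unemployed and labor force both rise by 184.57 → E = 2,639.34, U = 431.10, labor force = 3,070.44 thousand.
New unemployment rate = 431.10 / 3,070.44 = 14.04%.
Change = 14.04% − 8.54% = +5.50 percentage points.

The unemployment rate changes by +5.50 percentage points.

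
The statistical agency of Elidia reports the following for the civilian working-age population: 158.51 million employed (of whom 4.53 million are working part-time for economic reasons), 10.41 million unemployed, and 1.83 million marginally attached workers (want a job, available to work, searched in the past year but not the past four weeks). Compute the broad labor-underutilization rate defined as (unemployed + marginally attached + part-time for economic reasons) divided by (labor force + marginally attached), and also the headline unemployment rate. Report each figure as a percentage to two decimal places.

Broad underutilization rate ≈ 9.82%; headline unemployment rate ≈ 6.16%.

Labor force = 158.51 + 10.41 = 168.92 million.
Numerator = 10.41 + 1.83 + 4.53 = 16.77 million.
Denominator = 168.92 + 1.83 = 170.75 million.
Broad rate = 16.77 / 170.75 = 9.82%.
Headline unemployment rate = 10.41 / 168.92 = 6.16%.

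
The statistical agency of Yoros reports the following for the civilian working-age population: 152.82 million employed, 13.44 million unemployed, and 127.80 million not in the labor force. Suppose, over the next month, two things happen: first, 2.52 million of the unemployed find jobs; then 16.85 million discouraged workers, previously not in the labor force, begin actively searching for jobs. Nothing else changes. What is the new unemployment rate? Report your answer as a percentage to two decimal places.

Initially, labor force = 152.82 + 13.44 = 166.26 million, so u = 13.44/166.26 = 8.08%.
After the first change, unemployed falls and employed rises by 2.52; labor force unchanged → E = 155.34, U = 10.92, labor force = 166.26 million.
After the second change, unemployed and labor force both rise by 16.85 → E = 155.34, U = 27.77, labor force = 183.11 million.
New unemployment rate = 27.77 / 183.11 = 15.17%.

New unemployment rate ≈ 15.17%.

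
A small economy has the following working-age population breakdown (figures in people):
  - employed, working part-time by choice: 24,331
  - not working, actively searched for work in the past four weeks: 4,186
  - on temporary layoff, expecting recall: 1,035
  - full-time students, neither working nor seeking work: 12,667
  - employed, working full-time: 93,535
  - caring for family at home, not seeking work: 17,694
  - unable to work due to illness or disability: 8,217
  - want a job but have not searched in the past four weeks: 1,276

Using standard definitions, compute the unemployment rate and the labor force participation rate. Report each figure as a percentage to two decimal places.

Employed = 24,331 + 93,535 = 117,866.
Unemployed = 4,186 + 1,035 = 5,221 (jobless and actively searching, or on temporary layoff).
Labor force = 117,866 + 5,221 = 123,087.
Not in labor force = 12,667 + 17,694 + 8,217 + 1,276 = 39,854 (those not working and not actively searching are outside the labor force — including those who want a job but have given up searching).
Civilian working-age population = 123,087 + 39,854 = 162,941.
Unemployment rate = 5,221 / 123,087 = 4.24%.
Labor force participation rate = 123,087 / 162,941 = 75.54%.

Unemployment rate ≈ 4.24%; labor force participation rate ≈ 75.54%.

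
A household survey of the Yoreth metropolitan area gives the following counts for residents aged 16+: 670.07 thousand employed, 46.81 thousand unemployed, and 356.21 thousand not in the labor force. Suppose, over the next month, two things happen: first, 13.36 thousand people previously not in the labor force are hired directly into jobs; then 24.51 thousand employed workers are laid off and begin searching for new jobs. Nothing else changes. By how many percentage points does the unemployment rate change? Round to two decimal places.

The unemployment rate changes by +3.24 percentage points.

Initially, labor force = 670.07 + 46.81 = 716.88 thousand, so u = 46.81/716.88 = 6.53%.
After the first change, employed and labor force both rise by 13.36; unemployed unchanged → E = 683.43, U = 46.81, labor force = 730.24 thousand.
After the second change, employed falls and unemployed rises by 24.51; labor force unchanged → E = 658.92, U = 71.32, labor force = 730.24 thousand.
New unemployment rate = 71.32 / 730.24 = 9.77%.
Change = 9.77% − 6.53% = +3.24 percentage points.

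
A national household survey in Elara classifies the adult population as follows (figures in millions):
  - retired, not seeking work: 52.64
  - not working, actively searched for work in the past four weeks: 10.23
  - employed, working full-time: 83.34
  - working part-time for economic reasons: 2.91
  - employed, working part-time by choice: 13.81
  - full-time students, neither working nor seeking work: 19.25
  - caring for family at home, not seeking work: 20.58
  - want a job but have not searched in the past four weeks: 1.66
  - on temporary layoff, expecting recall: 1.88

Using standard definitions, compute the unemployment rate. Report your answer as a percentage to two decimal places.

Unemployment rate ≈ 10.80%.

Employed = 83.34 + 2.91 + 13.81 = 100.06 million (anyone who worked, including part-time for economic reasons, counts as employed).
Unemployed = 10.23 + 1.88 = 12.11 million (jobless and actively searching, or on temporary layoff).
Labor force = 100.06 + 12.11 = 112.17 million.
Unemployment rate = 12.11 / 112.17 = 10.80%.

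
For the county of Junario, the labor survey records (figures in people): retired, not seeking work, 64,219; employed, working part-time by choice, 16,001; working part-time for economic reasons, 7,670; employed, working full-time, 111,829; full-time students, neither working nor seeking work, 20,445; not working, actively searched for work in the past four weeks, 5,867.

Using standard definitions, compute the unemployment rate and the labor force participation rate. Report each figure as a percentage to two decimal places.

Employed = 16,001 + 7,670 + 111,829 = 135,500 (anyone who worked, including part-time for economic reasons, counts as employed).
Unemployed = 5,867.
Labor force = 135,500 + 5,867 = 141,367.
Not in labor force = 64,219 + 20,445 = 84,664 (those not working and not actively searching are outside the labor force).
Civilian working-age population = 141,367 + 84,664 = 226,031.
Unemployment rate = 5,867 / 141,367 = 4.15%.
Labor force participation rate = 141,367 / 226,031 = 62.54%.

Unemployment rate ≈ 4.15%; labor force participation rate ≈ 62.54%.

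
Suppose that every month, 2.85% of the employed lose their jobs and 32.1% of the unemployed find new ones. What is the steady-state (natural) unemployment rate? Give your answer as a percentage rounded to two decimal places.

At steady state the flows balance: s·E = f·U, so U/(E+U) = s/(s+f).
u* = 2.85 / (2.85 + 32.1) = 2.85 / 34.95 = 8.15%.

Steady-state unemployment rate ≈ 8.15%.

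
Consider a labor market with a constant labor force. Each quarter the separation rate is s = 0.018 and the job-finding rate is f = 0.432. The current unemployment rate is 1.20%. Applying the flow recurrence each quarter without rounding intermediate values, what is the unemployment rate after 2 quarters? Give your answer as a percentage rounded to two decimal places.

With a fixed labor force, u_{t+1} = u_t + s·(1−u_t) − f·u_t = u_t·(1−s−f) + s.
Here 1−s−f = 0.550 and s = 0.018.
u_1 = 0.012000 × 0.550 + 0.018 = 0.024600.
u_2 = 0.024600 × 0.550 + 0.018 = 0.031530.

Unemployment rate after two quarters ≈ 3.15%.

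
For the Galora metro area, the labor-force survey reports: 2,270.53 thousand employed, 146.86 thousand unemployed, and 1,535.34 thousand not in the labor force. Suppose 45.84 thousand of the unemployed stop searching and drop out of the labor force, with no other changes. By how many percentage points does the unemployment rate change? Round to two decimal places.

Initially, labor force = 2,270.53 + 146.86 = 2,417.39 thousand, so u = 146.86/2,417.39 = 6.08%.
After the change, unemployed and labor force both fall by 45.84 → E = 2,270.53, U = 101.02, labor force = 2,371.55 thousand.
New unemployment rate = 101.02 / 2,371.55 = 4.26%.
Change = 4.26% − 6.08% = −1.82 percentage points.

The unemployment rate changes by −1.82 percentage points.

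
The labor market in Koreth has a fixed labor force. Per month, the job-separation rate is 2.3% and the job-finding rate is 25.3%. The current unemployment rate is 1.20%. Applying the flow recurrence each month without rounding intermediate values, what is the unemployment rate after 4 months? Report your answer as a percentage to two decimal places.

With a fixed labor force, u_{t+1} = u_t + s·(1−u_t) − f·u_t = u_t·(1−s−f) + s.
Here 1−s−f = 0.724 and s = 0.023.
u_1 = 0.012000 × 0.724 + 0.023 = 0.031688.
u_2 = 0.031688 × 0.724 + 0.023 = 0.045942.
u_3 = 0.045942 × 0.724 + 0.023 = 0.056262.
u_4 = 0.056262 × 0.724 + 0.023 = 0.063734.

Unemployment rate after four months ≈ 6.37%.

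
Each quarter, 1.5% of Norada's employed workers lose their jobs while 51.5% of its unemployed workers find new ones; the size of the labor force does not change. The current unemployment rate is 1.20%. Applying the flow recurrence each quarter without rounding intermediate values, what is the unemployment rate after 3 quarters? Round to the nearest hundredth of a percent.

With a fixed labor force, u_{t+1} = u_t + s·(1−u_t) − f·u_t = u_t·(1−s−f) + s.
Here 1−s−f = 0.470 and s = 0.015.
u_1 = 0.012000 × 0.470 + 0.015 = 0.020640.
u_2 = 0.020640 × 0.470 + 0.015 = 0.024701.
u_3 = 0.024701 × 0.470 + 0.015 = 0.026609.

Unemployment rate after three quarters ≈ 2.66%.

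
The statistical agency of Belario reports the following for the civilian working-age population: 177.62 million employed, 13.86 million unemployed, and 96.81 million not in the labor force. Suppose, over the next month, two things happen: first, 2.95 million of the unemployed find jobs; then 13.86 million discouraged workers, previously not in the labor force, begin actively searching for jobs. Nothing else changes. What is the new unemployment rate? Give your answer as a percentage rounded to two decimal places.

Initially, labor force = 177.62 + 13.86 = 191.48 million, so u = 13.86/191.48 = 7.24%.
After the first change, unemployed falls and employed rises by 2.95; labor force unchanged → E = 180.57, U = 10.91, labor force = 191.48 million.
After the second change, unemployed and labor force both rise by 13.86 → E = 180.57, U = 24.77, labor force = 205.34 million.
New unemployment rate = 24.77 / 205.34 = 12.06%.

New unemployment rate ≈ 12.06%.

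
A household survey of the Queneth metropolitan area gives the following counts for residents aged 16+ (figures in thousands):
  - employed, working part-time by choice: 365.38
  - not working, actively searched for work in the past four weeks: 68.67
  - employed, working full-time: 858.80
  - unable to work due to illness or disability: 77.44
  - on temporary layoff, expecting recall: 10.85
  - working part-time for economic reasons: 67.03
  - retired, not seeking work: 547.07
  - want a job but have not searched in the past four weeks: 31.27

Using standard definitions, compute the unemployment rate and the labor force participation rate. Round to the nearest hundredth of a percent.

Unemployment rate ≈ 5.80%; labor force participation rate ≈ 67.64%.

Employed = 365.38 + 858.80 + 67.03 = 1,291.21 thousand (anyone who worked, including part-time for economic reasons, counts as employed).
Unemployed = 68.67 + 10.85 = 79.52 thousand (jobless and actively searching, or on temporary layoff).
Labor force = 1,291.21 + 79.52 = 1,370.73 thousand.
Not in labor force = 77.44 + 547.07 + 31.27 = 655.78 thousand (those not working and not actively searching are outside the labor force — including those who want a job but have given up searching).
Civilian working-age population = 1,370.73 + 655.78 = 2,026.51 thousand.
Unemployment rate = 79.52 / 1,370.73 = 5.80%.
Labor force participation rate = 1,370.73 / 2,026.51 = 67.64%.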